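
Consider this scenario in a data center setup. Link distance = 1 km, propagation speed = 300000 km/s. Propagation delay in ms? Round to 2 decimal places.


Given: distance = 1 km, speed = 300000 km/s
Delay = distance / speed = 1 / 300000 seconds
Delay in ms = 1 * 1000 / 300000
Delay = 0.0033 ms
Rounded to 2 dp = 0.00 ms

0.00


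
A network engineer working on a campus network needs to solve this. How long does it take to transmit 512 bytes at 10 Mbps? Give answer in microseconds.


Given: packet = 512 bytes, bandwidth = 10 Mbps
Packet in bits = 512 * 8 = 4096 bits
Bandwidth = 10 * 10^6 = 10000000 bps
Time = 4096 / 10000000 seconds
Time in us = 4096 * 10^6 / 10000000 = 409.6

409.6


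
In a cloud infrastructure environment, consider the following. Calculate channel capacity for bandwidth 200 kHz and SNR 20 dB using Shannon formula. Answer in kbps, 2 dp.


Given: B = 200 kHz, SNR = 20 dB
SNR linear = 10^(20/10) = 100
1 + SNR = 101
log2(101) = 6.6582114828
C = 200 * 1000 * 6.6582114828 = 1331642.2966 bps
C = 1331.642297 kbps -> 1331.64 kbps (2 dp)

1331.64


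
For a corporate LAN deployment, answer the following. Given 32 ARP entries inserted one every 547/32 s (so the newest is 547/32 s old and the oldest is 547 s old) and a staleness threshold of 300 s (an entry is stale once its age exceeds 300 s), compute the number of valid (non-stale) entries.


Ages are k * 547/32 s for k = 1..32 (spacing = 17.0938 s).
Entry k is valid iff k * 547/32 <= 300 iff k <= 32 * 300 / 547 = 17.5503
n_valid = floor(17.5503) = 17
(n_stale = 32 - 17 = 15)

17


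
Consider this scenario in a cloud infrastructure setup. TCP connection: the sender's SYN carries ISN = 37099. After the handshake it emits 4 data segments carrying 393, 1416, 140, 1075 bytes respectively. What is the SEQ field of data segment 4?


The SYN occupies sequence number ISN = 37099, so the first data byte is ISN + 1 = 37100.
SEQ of data segment i = (ISN + 1) + sum of payload sizes of segments 1..i-1.
Segment 1: SEQ = 37100, payload = 393 bytes
Segment 2: SEQ = 37493, payload = 1416 bytes
Segment 3: SEQ = 38909, payload = 140 bytes
Segment 4: SEQ = 39049, payload = 1075 bytes
SEQ of segment 4 = 37100 + 393 + 1416 + 140 = 39049

39049


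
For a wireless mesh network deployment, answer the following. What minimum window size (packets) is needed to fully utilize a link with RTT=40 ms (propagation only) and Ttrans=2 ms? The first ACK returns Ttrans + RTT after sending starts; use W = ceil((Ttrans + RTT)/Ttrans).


Given: Ttrans = 2 ms, RTT = 40 ms (= 2 * Tprop, Tprop = 20 ms)
Time until first ACK returns = Ttrans + RTT = 2 + 40 = 42 ms
Need W * Ttrans >= Ttrans + RTT  ->  W >= (Ttrans + RTT) / Ttrans
(Ttrans + RTT) / Ttrans = 42 / 2 = 21
W_min = ceil(21) = 21

21


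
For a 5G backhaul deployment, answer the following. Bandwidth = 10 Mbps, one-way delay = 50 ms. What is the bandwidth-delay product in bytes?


Given: bandwidth = 10 Mbps, delay = 50 ms
BDP in bits = 10 * 10^6 * 50 / 1000
BDP in bits = 500000
BDP in bytes = 500000 / 8 = 62500

62500


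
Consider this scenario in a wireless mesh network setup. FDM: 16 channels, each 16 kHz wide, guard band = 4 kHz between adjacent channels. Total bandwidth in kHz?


Given: 16 channels, 16 kHz each, guard = 4 kHz
Channel bandwidth = 16 * 16 = 256 kHz
Guard bands = 15 gaps * 4 kHz = 60 kHz
Total = 256 + 60 = 316 kHz

316


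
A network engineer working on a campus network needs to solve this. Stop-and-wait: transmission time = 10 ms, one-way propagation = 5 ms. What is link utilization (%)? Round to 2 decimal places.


Given: Ttrans = 10 ms, Tprop = 5 ms
RTT = 2 * Tprop = 2 * 5 = 10 ms
U = Ttrans / (Ttrans + RTT)
U = 10 / (10 + 10)
U = 10 / 20 = 0.5
U% = 50.00%

50.00


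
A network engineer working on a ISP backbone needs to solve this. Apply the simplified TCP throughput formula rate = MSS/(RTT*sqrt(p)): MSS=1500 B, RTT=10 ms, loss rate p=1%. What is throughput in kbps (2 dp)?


Given: MSS = 1500 bytes, RTT = 10 ms, loss = 1%
RTT in seconds = 10 / 1000 = 0.01
Loss rate = 1% = 0.01
sqrt(loss) = sqrt(0.01) = 0.1
Throughput (bytes/s) = 1500 / (0.01 * 0.1) = 1500000.0000
Throughput (kbps) = 1500000.0000 * 8 / 1000 = 12000.000000 -> 12000.00 kbps (2 dp)

12000.00


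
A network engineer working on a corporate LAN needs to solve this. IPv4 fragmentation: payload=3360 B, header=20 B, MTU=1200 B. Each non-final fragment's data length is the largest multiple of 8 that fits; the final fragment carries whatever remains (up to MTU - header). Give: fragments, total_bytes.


Max data per non-final fragment = floor((MTU - header)/8)*8 = floor((1200 - 20)/8)*8 = floor(1180/8)*8 = 1176 B
Final fragment needs no 8-byte alignment: it can carry up to MTU - header = 1180 B
Non-final fragments needed = ceil((payload - 1180) / 1176) = ceil(2180/1176) = ceil(1.8537) = 2
Number of fragments = 2 + 1 = 3
Fragment sizes (data): 2 * 1176 B + 1008 B (last, 1008 <= 1180 OK)
Total bytes sent = payload + n_frags * header = 3360 + 3*20 = 3360 + 60 = 3420 B

3, 3420


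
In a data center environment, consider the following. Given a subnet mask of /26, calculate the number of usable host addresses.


Given: subnet mask /26
Host bits = 32 - 26 = 6
Total addresses = 2^6 = 64
Usable hosts = 64 - 2 (network + broadcast) = 62

62


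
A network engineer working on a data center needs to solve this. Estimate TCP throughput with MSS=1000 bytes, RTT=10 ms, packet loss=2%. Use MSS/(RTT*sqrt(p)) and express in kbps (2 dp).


Given: MSS = 1000 bytes, RTT = 10 ms, loss = 2%
RTT in seconds = 10 / 1000 = 0.01
Loss rate = 2% = 0.02
sqrt(loss) = sqrt(0.02) = 0.141421356237
Throughput (bytes/s) = 1000 / (0.01 * 0.141421356237) = 707106.7812
Throughput (kbps) = 707106.7812 * 8 / 1000 = 5656.854249 -> 5656.85 kbps (2 dp)

5656.85


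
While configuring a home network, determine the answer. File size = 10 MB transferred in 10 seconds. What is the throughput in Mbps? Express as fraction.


Given: file = 10 MB, time = 10 s
File in Mb = 10 * 8 = 80 Mb
Throughput = 80 / 10 Mbps
Throughput = 8 Mbps

8


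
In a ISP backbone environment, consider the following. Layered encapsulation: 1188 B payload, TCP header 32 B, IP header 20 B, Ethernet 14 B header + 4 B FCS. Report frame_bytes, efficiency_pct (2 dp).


TCP segment = 1188 + 32 = 1220 B
IP packet = 1220 + 20 = 1240 B
Ethernet frame = 1240 + 14 + 4 = 1258 B
Efficiency = app / frame = 1188 / 1258 = 0.944356 = 94.4356% -> 94.44% (2 dp)

1258, 94.44


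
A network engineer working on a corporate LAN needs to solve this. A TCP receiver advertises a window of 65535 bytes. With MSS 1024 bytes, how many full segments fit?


Given: RWND = 65535 bytes, MSS = 1024 bytes
Full segments = floor(RWND / MSS)
Full segments = floor(65535 / 1024)
Full segments = floor(63.999) = 63

63


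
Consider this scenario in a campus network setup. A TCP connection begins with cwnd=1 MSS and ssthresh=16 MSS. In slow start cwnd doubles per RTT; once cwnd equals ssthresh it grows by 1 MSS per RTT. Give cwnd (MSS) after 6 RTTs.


RTT 0: cwnd = 1 MSS (initial)
RTT 1: cwnd = 2 MSS (slow start, doubled)
RTT 2: cwnd = 4 MSS (slow start, doubled)
RTT 3: cwnd = 8 MSS (slow start, doubled)
RTT 4: cwnd = 16 MSS (slow start, doubled)
RTT 5: cwnd = 17 MSS (congestion avoidance, +1)
RTT 6: cwnd = 18 MSS (congestion avoidance, +1)

18


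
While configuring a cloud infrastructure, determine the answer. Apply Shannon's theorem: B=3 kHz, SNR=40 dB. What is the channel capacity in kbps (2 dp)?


Given: B = 3 kHz, SNR = 40 dB
SNR linear = 10^(40/10) = 10000
1 + SNR = 10001
log2(10001) = 13.2878566418
C = 3 * 1000 * 13.2878566418 = 39863.5699 bps
C = 39.863570 kbps -> 39.86 kbps (2 dp)

39.86


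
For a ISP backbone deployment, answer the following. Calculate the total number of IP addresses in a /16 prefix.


Given: CIDR prefix /16
Host bits = 32 - 16 = 16
Total addresses = 2^16 = 65536

65536


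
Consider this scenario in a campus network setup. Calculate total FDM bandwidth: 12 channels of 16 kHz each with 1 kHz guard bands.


Given: 12 channels, 16 kHz each, guard = 1 kHz
Channel bandwidth = 12 * 16 = 192 kHz
Guard bands = 11 gaps * 1 kHz = 11 kHz
Total = 192 + 11 = 203 kHz

203


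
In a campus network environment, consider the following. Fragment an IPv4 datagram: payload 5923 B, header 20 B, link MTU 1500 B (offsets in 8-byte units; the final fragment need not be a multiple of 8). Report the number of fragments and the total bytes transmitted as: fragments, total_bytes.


Max data per non-final fragment = floor((MTU - header)/8)*8 = floor((1500 - 20)/8)*8 = floor(1480/8)*8 = 1480 B
Final fragment needs no 8-byte alignment: it can carry up to MTU - header = 1480 B
Non-final fragments needed = ceil((payload - 1480) / 1480) = ceil(4443/1480) = ceil(3.0020) = 4
Number of fragments = 4 + 1 = 5
Fragment sizes (data): 4 * 1480 B + 3 B (last, 3 <= 1480 OK)
Total bytes sent = payload + n_frags * header = 5923 + 5*20 = 5923 + 100 = 6023 B

5, 6023


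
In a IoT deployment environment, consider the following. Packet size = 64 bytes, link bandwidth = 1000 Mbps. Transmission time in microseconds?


Given: packet = 64 bytes, bandwidth = 1000 Mbps
Packet in bits = 64 * 8 = 512 bits
Bandwidth = 1000 * 10^6 = 1000000000 bps
Time = 512 / 1000000000 seconds
Time in us = 512 * 10^6 / 1000000000 = 0.512

0.512


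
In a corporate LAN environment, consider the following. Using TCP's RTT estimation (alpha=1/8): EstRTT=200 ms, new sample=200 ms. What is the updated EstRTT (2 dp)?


Given: EstRTT = 200 ms, SampleRTT = 200 ms, alpha = 1/8
New EstRTT = (1 - alpha) * EstRTT + alpha * SampleRTT
(7/8) * 200 = 175
(1/8) * 200 = 25
New EstRTT = 175 + 25 = 200 ms -> 200.00 ms (2 dp)

200.00


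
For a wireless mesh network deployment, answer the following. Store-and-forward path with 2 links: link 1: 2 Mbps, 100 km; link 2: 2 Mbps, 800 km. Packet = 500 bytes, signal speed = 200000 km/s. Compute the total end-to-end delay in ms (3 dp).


Packet = 500 bytes = 4000 bits. Store-and-forward: sum (t_trans + t_prop) per link.
Link 1: t_trans = 4000/(2*10^6) s = 2.0000 ms; t_prop = 100/200000 s = 0.5000 ms; subtotal = 2.5000 ms
Link 2: t_trans = 4000/(2*10^6) s = 2.0000 ms; t_prop = 800/200000 s = 4.0000 ms; subtotal = 6.0000 ms
End-to-end = 2.5000 + 6.0000 = 8.5000 ms -> 8.500 ms (3 dp)

8.500


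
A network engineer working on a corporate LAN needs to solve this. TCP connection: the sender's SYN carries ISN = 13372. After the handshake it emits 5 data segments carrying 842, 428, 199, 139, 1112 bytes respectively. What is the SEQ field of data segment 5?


The SYN occupies sequence number ISN = 13372, so the first data byte is ISN + 1 = 13373.
SEQ of data segment i = (ISN + 1) + sum of payload sizes of segments 1..i-1.
Segment 1: SEQ = 13373, payload = 842 bytes
Segment 2: SEQ = 14215, payload = 428 bytes
Segment 3: SEQ = 14643, payload = 199 bytes
Segment 4: SEQ = 14842, payload = 139 bytes
Segment 5: SEQ = 14981, payload = 1112 bytes
SEQ of segment 5 = 13373 + 842 + 428 + 199 + 139 = 14981

14981


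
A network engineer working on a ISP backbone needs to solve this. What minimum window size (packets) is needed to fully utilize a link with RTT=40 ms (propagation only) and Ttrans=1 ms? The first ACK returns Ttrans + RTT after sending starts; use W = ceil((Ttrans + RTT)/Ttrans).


Given: Ttrans = 1 ms, RTT = 40 ms (= 2 * Tprop, Tprop = 20 ms)
Time until first ACK returns = Ttrans + RTT = 1 + 40 = 41 ms
Need W * Ttrans >= Ttrans + RTT  ->  W >= (Ttrans + RTT) / Ttrans
(Ttrans + RTT) / Ttrans = 41 / 1 = 41
W_min = ceil(41) = 41

41


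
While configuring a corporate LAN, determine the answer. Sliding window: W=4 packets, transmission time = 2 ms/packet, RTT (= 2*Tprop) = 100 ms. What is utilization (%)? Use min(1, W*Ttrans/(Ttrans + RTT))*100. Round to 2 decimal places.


Given: W = 4, Ttrans = 2 ms, RTT = 100 ms (= 2 * Tprop, Tprop = 50 ms)
Cycle time = Ttrans + RTT = 2 + 100 = 102 ms (first packet sent until its ACK returns)
W * Ttrans = 4 * 2 = 8 ms of sending per cycle
W * Ttrans / (Ttrans + RTT) = 8 / 102 = 0.078431
U = min(1, 0.078431) = 0.078431
U% = 7.84%

7.84


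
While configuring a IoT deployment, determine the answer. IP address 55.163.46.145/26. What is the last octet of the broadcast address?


Given: IP = 55.163.46.145, prefix = /26
Host bits = 32 - 26 = 6
Network last octet = 145 AND mask = 128
Host part size = 2^6 - 1 = 63
Broadcast last octet = 128 OR 63 = 191

191


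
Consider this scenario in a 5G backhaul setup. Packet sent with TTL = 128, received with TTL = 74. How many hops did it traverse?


Given: initial TTL = 128, received TTL = 74
Hops = initial TTL - received TTL
Hops = 128 - 74 = 54

54


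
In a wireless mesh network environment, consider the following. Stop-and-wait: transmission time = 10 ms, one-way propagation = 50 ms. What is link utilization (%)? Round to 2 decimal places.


Given: Ttrans = 10 ms, Tprop = 50 ms
RTT = 2 * Tprop = 2 * 50 = 100 ms
U = Ttrans / (Ttrans + RTT)
U = 10 / (10 + 100)
U = 10 / 110 = 0.090909
U% = 9.09%

9.09


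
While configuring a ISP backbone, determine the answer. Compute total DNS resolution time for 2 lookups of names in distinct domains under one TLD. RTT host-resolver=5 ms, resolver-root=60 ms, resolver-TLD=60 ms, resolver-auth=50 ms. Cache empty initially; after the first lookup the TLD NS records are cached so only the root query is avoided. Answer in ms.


Lookup 1 (cold cache): local + root + TLD + auth = 5 + 60 + 60 + 50 = 175 ms
Lookups 2..2 (TLD NS cached -> skip root; new domain -> still ask TLD and auth): local + TLD + auth = 5 + 60 + 50 = 115 ms each
Remaining 1 lookups: 1 * 115 = 115 ms
Total = 175 + 115 = 290 ms

290


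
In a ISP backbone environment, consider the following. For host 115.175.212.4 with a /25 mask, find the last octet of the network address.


Given: IP = 115.175.212.4, prefix = /25
Subnet mask = 255.255.255.128
Last octet of IP: 4
Last octet of mask: 128
Network last octet = 4 AND 128 = 0

0


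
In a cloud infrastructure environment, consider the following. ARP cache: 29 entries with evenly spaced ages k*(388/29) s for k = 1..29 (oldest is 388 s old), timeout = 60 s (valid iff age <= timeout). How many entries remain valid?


Ages are k * 388/29 s for k = 1..29 (spacing = 13.3793 s).
Entry k is valid iff k * 388/29 <= 60 iff k <= 29 * 60 / 388 = 4.4845
n_valid = floor(4.4845) = 4
(n_stale = 29 - 4 = 25)

4


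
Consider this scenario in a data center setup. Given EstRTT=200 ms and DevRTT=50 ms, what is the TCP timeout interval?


Given: EstRTT = 200 ms, DevRTT = 50 ms
Timeout = EstRTT + 4 * DevRTT
4 * DevRTT = 4 * 50 = 200
Timeout = 200 + 200 = 400 ms

400


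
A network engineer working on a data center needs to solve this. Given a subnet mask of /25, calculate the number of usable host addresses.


Given: subnet mask /25
Host bits = 32 - 25 = 7
Total addresses = 2^7 = 128
Usable hosts = 128 - 2 (network + broadcast) = 126

126


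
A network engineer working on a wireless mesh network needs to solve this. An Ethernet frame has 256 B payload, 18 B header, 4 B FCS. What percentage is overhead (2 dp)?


Given: payload = 256 B, header = 18 B, trailer = 4 B
Overhead bytes = header + trailer = 18 + 4 = 22
Total frame = payload + overhead = 256 + 22 = 278
Overhead % = 22 / 278 * 100 = 7.9137% -> 7.91% (2 dp)

7.91


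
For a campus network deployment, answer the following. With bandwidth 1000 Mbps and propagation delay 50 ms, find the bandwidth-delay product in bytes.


Given: bandwidth = 1000 Mbps, delay = 50 ms
BDP in bits = 1000 * 10^6 * 50 / 1000
BDP in bits = 50000000
BDP in bytes = 50000000 / 8 = 6250000

6250000


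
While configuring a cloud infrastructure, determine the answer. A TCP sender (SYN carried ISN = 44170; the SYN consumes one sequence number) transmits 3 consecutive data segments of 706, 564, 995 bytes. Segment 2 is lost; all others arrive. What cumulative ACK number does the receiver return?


SYN uses sequence number 44170; first data byte = ISN + 1 = 44171.
Segment 1: SEQ = 44171, len = 706 B, covers [44171, 44876]
Segment 2: SEQ = 44877, len = 564 B, covers [44877, 45440] [LOST]
Segment 3: SEQ = 45441, len = 995 B, covers [45441, 46435]
In-order data received: bytes [44171, 44876] (segments 1..1).
Segment 2 missing -> gap begins at byte 44877; later segments buffered out of order.
Cumulative ACK = next expected in-order byte = 44171 + 706 = 44877

44877


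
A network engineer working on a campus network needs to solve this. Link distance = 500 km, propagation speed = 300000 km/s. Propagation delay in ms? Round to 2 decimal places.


Given: distance = 500 km, speed = 300000 km/s
Delay = distance / speed = 500 / 300000 seconds
Delay in ms = 500 * 1000 / 300000
Delay = 1.6667 ms
Rounded to 2 dp = 1.67 ms

1.67


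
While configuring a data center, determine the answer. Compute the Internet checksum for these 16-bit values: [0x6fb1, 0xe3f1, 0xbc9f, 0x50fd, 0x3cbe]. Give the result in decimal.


Given words: [0x6fb1, 0xe3f1, 0xbc9f, 0x50fd, 0x3cbe]
Step 1: Sum all words
Raw sum = 28593 + 58353 + 48287 + 20733 + 15550 = 171516
Step 2: Fold carry: (40444 + 2) = 40446
One's complement = ~40446 & 0xFFFF = 25089

25089


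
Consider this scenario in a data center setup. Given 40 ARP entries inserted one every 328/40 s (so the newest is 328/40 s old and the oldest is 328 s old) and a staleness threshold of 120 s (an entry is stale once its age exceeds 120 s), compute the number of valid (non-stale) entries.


Ages are k * 328/40 s for k = 1..40 (spacing = 8.2000 s).
Entry k is valid iff k * 328/40 <= 120 iff k <= 40 * 120 / 328 = 14.6341
n_valid = floor(14.6341) = 14
(n_stale = 40 - 14 = 26)

14


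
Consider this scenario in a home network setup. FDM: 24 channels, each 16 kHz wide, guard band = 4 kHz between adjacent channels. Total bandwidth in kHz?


Given: 24 channels, 16 kHz each, guard = 4 kHz
Channel bandwidth = 24 * 16 = 384 kHz
Guard bands = 23 gaps * 4 kHz = 92 kHz
Total = 384 + 92 = 476 kHz

476


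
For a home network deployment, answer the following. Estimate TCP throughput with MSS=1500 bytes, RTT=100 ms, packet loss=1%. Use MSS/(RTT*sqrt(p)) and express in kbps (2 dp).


Given: MSS = 1500 bytes, RTT = 100 ms, loss = 1%
RTT in seconds = 100 / 1000 = 0.1
Loss rate = 1% = 0.01
sqrt(loss) = sqrt(0.01) = 0.1
Throughput (bytes/s) = 1500 / (0.1 * 0.1) = 150000.0000
Throughput (kbps) = 150000.0000 * 8 / 1000 = 1200.000000 -> 1200.00 kbps (2 dp)

1200.00


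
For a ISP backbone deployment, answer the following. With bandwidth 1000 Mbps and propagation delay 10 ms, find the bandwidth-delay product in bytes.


Given: bandwidth = 1000 Mbps, delay = 10 ms
BDP in bits = 1000 * 10^6 * 10 / 1000
BDP in bits = 10000000
BDP in bytes = 10000000 / 8 = 1250000

1250000


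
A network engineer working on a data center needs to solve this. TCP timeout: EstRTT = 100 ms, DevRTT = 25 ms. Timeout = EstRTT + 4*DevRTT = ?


Given: EstRTT = 100 ms, DevRTT = 25 ms
Timeout = EstRTT + 4 * DevRTT
4 * DevRTT = 4 * 25 = 100
Timeout = 100 + 100 = 200 ms

200


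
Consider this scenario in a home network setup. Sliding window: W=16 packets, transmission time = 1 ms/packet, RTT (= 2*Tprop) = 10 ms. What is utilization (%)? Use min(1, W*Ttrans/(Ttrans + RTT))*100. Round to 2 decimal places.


Given: W = 16, Ttrans = 1 ms, RTT = 10 ms (= 2 * Tprop, Tprop = 5 ms)
Cycle time = Ttrans + RTT = 1 + 10 = 11 ms (first packet sent until its ACK returns)
W * Ttrans = 16 * 1 = 16 ms of sending per cycle
W * Ttrans / (Ttrans + RTT) = 16 / 11 = 1.454545
U = min(1, 1.454545) = 1.000000
U% = 100.00%

100.00


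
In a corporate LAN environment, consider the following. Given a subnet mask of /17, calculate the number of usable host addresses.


Given: subnet mask /17
Host bits = 32 - 17 = 15
Total addresses = 2^15 = 32768
Usable hosts = 32768 - 2 (network + broadcast) = 32766

32766


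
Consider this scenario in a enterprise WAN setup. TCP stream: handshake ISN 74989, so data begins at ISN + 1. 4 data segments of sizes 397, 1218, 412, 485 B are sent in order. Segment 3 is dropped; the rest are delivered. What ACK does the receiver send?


SYN uses sequence number 74989; first data byte = ISN + 1 = 74990.
Segment 1: SEQ = 74990, len = 397 B, covers [74990, 75386]
Segment 2: SEQ = 75387, len = 1218 B, covers [75387, 76604]
Segment 3: SEQ = 76605, len = 412 B, covers [76605, 77016] [LOST]
Segment 4: SEQ = 77017, len = 485 B, covers [77017, 77501]
In-order data received: bytes [74990, 76604] (segments 1..2).
Segment 3 missing -> gap begins at byte 76605; later segments buffered out of order.
Cumulative ACK = next expected in-order byte = 74990 + 397 + 1218 = 76605

76605


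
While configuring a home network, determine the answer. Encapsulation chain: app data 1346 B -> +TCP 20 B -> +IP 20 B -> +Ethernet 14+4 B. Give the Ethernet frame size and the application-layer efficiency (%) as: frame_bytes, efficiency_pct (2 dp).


TCP segment = 1346 + 20 = 1366 B
IP packet = 1366 + 20 = 1386 B
Ethernet frame = 1386 + 14 + 4 = 1404 B
Efficiency = app / frame = 1346 / 1404 = 0.958689 = 95.8689% -> 95.87% (2 dp)

1404, 95.87


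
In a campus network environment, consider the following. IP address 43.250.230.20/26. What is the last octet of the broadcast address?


Given: IP = 43.250.230.20, prefix = /26
Host bits = 32 - 26 = 6
Network last octet = 20 AND mask = 0
Host part size = 2^6 - 1 = 63
Broadcast last octet = 0 OR 63 = 63

63


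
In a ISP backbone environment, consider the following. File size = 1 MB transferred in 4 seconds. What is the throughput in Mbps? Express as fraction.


Given: file = 1 MB, time = 4 s
File in Mb = 1 * 8 = 8 Mb
Throughput = 8 / 4 Mbps
Throughput = 2 Mbps

2


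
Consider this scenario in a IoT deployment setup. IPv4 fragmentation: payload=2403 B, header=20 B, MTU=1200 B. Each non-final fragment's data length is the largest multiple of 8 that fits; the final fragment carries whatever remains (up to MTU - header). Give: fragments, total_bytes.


Max data per non-final fragment = floor((MTU - header)/8)*8 = floor((1200 - 20)/8)*8 = floor(1180/8)*8 = 1176 B
Final fragment needs no 8-byte alignment: it can carry up to MTU - header = 1180 B
Non-final fragments needed = ceil((payload - 1180) / 1176) = ceil(1223/1176) = ceil(1.0400) = 2
Number of fragments = 2 + 1 = 3
Fragment sizes (data): 2 * 1176 B + 51 B (last, 51 <= 1180 OK)
Total bytes sent = payload + n_frags * header = 2403 + 3*20 = 2403 + 60 = 2463 B

3, 2463


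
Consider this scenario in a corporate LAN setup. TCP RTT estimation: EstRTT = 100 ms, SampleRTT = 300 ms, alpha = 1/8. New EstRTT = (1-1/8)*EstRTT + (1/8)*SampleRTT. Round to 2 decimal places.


Given: EstRTT = 100 ms, SampleRTT = 300 ms, alpha = 1/8
New EstRTT = (1 - alpha) * EstRTT + alpha * SampleRTT
(7/8) * 100 = 87.5
(1/8) * 300 = 37.5
New EstRTT = 87.5 + 37.5 = 125 ms -> 125.00 ms (2 dp)

125.00


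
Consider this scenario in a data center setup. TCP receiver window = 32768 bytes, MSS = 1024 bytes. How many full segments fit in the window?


Given: RWND = 32768 bytes, MSS = 1024 bytes
Full segments = floor(RWND / MSS)
Full segments = floor(32768 / 1024)
Full segments = floor(32.0) = 32

32


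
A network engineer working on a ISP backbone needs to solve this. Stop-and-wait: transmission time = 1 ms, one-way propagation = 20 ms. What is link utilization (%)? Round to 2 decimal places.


Given: Ttrans = 1 ms, Tprop = 20 ms
RTT = 2 * Tprop = 2 * 20 = 40 ms
U = Ttrans / (Ttrans + RTT)
U = 1 / (1 + 40)
U = 1 / 41 = 0.02439
U% = 2.44%

2.44


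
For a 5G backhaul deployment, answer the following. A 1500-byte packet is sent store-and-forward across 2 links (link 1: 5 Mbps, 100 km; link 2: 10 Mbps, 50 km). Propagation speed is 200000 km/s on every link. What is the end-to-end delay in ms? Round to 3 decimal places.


Packet = 1500 bytes = 12000 bits. Store-and-forward: sum (t_trans + t_prop) per link.
Link 1: t_trans = 12000/(5*10^6) s = 2.4000 ms; t_prop = 100/200000 s = 0.5000 ms; subtotal = 2.9000 ms
Link 2: t_trans = 12000/(10*10^6) s = 1.2000 ms; t_prop = 50/200000 s = 0.2500 ms; subtotal = 1.4500 ms
End-to-end = 2.9000 + 1.4500 = 4.3500 ms -> 4.350 ms (3 dp)

4.350


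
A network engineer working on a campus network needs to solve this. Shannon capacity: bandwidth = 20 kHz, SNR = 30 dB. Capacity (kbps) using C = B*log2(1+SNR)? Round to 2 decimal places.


Given: B = 20 kHz, SNR = 30 dB
SNR linear = 10^(30/10) = 1000
1 + SNR = 1001
log2(1001) = 9.9672262588
C = 20 * 1000 * 9.9672262588 = 199344.5252 bps
C = 199.344525 kbps -> 199.34 kbps (2 dp)

199.34


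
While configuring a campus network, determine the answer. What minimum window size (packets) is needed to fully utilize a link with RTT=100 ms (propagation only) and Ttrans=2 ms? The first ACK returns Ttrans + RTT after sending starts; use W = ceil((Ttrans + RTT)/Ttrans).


Given: Ttrans = 2 ms, RTT = 100 ms (= 2 * Tprop, Tprop = 50 ms)
Time until first ACK returns = Ttrans + RTT = 2 + 100 = 102 ms
Need W * Ttrans >= Ttrans + RTT  ->  W >= (Ttrans + RTT) / Ttrans
(Ttrans + RTT) / Ttrans = 102 / 2 = 51
W_min = ceil(51) = 51

51


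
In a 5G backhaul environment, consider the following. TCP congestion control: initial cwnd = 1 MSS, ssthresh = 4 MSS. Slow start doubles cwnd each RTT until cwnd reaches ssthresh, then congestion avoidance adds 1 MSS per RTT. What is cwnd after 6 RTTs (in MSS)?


RTT 0: cwnd = 1 MSS (initial)
RTT 1: cwnd = 2 MSS (slow start, doubled)
RTT 2: cwnd = 4 MSS (slow start, doubled)
RTT 3: cwnd = 5 MSS (congestion avoidance, +1)
RTT 4: cwnd = 6 MSS (congestion avoidance, +1)
RTT 5: cwnd = 7 MSS (congestion avoidance, +1)
RTT 6: cwnd = 8 MSS (congestion avoidance, +1)

8


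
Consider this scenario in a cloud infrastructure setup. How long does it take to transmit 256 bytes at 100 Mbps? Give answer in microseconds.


Given: packet = 256 bytes, bandwidth = 100 Mbps
Packet in bits = 256 * 8 = 2048 bits
Bandwidth = 100 * 10^6 = 100000000 bps
Time = 2048 / 100000000 seconds
Time in us = 2048 * 10^6 / 100000000 = 20.48

20.48


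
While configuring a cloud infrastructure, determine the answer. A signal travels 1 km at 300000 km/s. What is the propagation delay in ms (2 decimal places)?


Given: distance = 1 km, speed = 300000 km/s
Delay = distance / speed = 1 / 300000 seconds
Delay in ms = 1 * 1000 / 300000
Delay = 0.0033 ms
Rounded to 2 dp = 0.00 ms

0.00


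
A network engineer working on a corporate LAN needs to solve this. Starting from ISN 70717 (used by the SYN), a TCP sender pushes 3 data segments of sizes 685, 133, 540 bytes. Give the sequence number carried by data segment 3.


The SYN occupies sequence number ISN = 70717, so the first data byte is ISN + 1 = 70718.
SEQ of data segment i = (ISN + 1) + sum of payload sizes of segments 1..i-1.
Segment 1: SEQ = 70718, payload = 685 bytes
Segment 2: SEQ = 71403, payload = 133 bytes
Segment 3: SEQ = 71536, payload = 540 bytes
SEQ of segment 3 = 70718 + 685 + 133 = 71536

71536


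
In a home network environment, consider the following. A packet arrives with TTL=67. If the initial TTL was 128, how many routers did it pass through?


Given: initial TTL = 128, received TTL = 67
Hops = initial TTL - received TTL
Hops = 128 - 67 = 61

61


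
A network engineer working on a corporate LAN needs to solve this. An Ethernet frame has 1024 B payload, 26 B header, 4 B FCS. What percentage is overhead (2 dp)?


Given: payload = 1024 B, header = 26 B, trailer = 4 B
Overhead bytes = header + trailer = 26 + 4 = 30
Total frame = payload + overhead = 1024 + 30 = 1054
Overhead % = 30 / 1054 * 100 = 2.8463% -> 2.85% (2 dp)

2.85


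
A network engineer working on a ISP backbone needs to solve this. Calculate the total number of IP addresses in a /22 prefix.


Given: CIDR prefix /22
Host bits = 32 - 22 = 10
Total addresses = 2^10 = 1024

1024


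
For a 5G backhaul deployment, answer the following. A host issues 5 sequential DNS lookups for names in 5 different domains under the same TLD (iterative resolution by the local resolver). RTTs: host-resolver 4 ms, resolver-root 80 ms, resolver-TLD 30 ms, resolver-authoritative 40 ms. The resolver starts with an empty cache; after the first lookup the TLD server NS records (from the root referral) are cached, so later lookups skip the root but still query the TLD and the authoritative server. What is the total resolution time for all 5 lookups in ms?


Lookup 1 (cold cache): local + root + TLD + auth = 4 + 80 + 30 + 40 = 154 ms
Lookups 2..5 (TLD NS cached -> skip root; new domain -> still ask TLD and auth): local + TLD + auth = 4 + 30 + 40 = 74 ms each
Remaining 4 lookups: 4 * 74 = 296 ms
Total = 154 + 296 = 450 ms

450


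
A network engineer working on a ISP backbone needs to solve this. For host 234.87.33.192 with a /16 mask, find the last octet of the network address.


Given: IP = 234.87.33.192, prefix = /16
Subnet mask = 255.255.0.0
Last octet of IP: 192
Last octet of mask: 0
Network last octet = 192 AND 0 = 0

0


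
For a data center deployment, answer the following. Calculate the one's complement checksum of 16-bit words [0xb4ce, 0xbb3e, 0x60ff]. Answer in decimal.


Given words: [0xb4ce, 0xbb3e, 0x60ff]
Step 1: Sum all words
Raw sum = 46286 + 47934 + 24831 = 119051
Step 2: Fold carry: (53515 + 1) = 53516
One's complement = ~53516 & 0xFFFF = 12019

12019


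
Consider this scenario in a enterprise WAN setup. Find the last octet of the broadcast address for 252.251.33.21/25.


Given: IP = 252.251.33.21, prefix = /25
Host bits = 32 - 25 = 7
Network last octet = 21 AND mask = 0
Host part size = 2^7 - 1 = 127
Broadcast last octet = 0 OR 127 = 127

127


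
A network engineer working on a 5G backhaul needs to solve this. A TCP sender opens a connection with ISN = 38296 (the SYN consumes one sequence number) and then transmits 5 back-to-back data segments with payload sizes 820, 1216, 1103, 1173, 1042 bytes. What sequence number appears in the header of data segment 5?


The SYN occupies sequence number ISN = 38296, so the first data byte is ISN + 1 = 38297.
SEQ of data segment i = (ISN + 1) + sum of payload sizes of segments 1..i-1.
Segment 1: SEQ = 38297, payload = 820 bytes
Segment 2: SEQ = 39117, payload = 1216 bytes
Segment 3: SEQ = 40333, payload = 1103 bytes
Segment 4: SEQ = 41436, payload = 1173 bytes
Segment 5: SEQ = 42609, payload = 1042 bytes
SEQ of segment 5 = 38297 + 820 + 1216 + 1103 + 1173 = 42609

42609


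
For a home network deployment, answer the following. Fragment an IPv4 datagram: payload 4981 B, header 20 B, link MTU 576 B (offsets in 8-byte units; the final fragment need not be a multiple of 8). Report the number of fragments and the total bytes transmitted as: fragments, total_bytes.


Max data per non-final fragment = floor((MTU - header)/8)*8 = floor((576 - 20)/8)*8 = floor(556/8)*8 = 552 B
Final fragment needs no 8-byte alignment: it can carry up to MTU - header = 556 B
Non-final fragments needed = ceil((payload - 556) / 552) = ceil(4425/552) = ceil(8.0163) = 9
Number of fragments = 9 + 1 = 10
Fragment sizes (data): 9 * 552 B + 13 B (last, 13 <= 556 OK)
Total bytes sent = payload + n_frags * header = 4981 + 10*20 = 4981 + 200 = 5181 B

10, 5181


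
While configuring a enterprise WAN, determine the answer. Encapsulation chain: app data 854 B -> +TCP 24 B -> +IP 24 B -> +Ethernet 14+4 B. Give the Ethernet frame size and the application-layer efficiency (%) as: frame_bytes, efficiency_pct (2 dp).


TCP segment = 854 + 24 = 878 B
IP packet = 878 + 24 = 902 B
Ethernet frame = 902 + 14 + 4 = 920 B
Efficiency = app / frame = 854 / 920 = 0.928261 = 92.8261% -> 92.83% (2 dp)

920, 92.83


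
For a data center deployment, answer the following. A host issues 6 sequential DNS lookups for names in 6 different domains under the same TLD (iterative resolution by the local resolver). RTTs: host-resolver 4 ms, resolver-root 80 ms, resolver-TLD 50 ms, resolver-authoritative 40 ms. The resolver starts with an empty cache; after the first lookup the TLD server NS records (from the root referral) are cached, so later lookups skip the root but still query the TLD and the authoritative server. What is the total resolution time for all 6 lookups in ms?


Lookup 1 (cold cache): local + root + TLD + auth = 4 + 80 + 50 + 40 = 174 ms
Lookups 2..6 (TLD NS cached -> skip root; new domain -> still ask TLD and auth): local + TLD + auth = 4 + 50 + 40 = 94 ms each
Remaining 5 lookups: 5 * 94 = 470 ms
Total = 174 + 470 = 644 ms

644


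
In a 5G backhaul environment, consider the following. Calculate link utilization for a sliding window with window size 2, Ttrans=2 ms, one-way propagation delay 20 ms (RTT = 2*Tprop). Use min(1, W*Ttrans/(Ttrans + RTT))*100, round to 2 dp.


Given: W = 2, Ttrans = 2 ms, RTT = 40 ms (= 2 * Tprop, Tprop = 20 ms)
Cycle time = Ttrans + RTT = 2 + 40 = 42 ms (first packet sent until its ACK returns)
W * Ttrans = 2 * 2 = 4 ms of sending per cycle
W * Ttrans / (Ttrans + RTT) = 4 / 42 = 0.095238
U = min(1, 0.095238) = 0.095238
U% = 9.52%

9.52


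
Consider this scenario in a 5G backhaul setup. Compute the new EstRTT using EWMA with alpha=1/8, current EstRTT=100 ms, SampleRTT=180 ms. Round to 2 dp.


Given: EstRTT = 100 ms, SampleRTT = 180 ms, alpha = 1/8
New EstRTT = (1 - alpha) * EstRTT + alpha * SampleRTT
(7/8) * 100 = 87.5
(1/8) * 180 = 22.5
New EstRTT = 87.5 + 22.5 = 110 ms -> 110.00 ms (2 dp)

110.00


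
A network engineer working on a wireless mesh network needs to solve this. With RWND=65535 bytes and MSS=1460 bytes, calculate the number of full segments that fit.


Given: RWND = 65535 bytes, MSS = 1460 bytes
Full segments = floor(RWND / MSS)
Full segments = floor(65535 / 1460)
Full segments = floor(44.887) = 44

44


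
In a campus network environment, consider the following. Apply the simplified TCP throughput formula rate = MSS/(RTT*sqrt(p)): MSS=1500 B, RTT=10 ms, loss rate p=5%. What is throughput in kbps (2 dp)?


Given: MSS = 1500 bytes, RTT = 10 ms, loss = 5%
RTT in seconds = 10 / 1000 = 0.01
Loss rate = 5% = 0.05
sqrt(loss) = sqrt(0.05) = 0.223606797750
Throughput (bytes/s) = 1500 / (0.01 * 0.223606797750) = 670820.3932
Throughput (kbps) = 670820.3932 * 8 / 1000 = 5366.563146 -> 5366.56 kbps (2 dp)

5366.56


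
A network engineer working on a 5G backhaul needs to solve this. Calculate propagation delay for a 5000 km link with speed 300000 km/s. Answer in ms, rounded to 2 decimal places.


Given: distance = 5000 km, speed = 300000 km/s
Delay = distance / speed = 5000 / 300000 seconds
Delay in ms = 5000 * 1000 / 300000
Delay = 16.6667 ms
Rounded to 2 dp = 16.67 ms

16.67


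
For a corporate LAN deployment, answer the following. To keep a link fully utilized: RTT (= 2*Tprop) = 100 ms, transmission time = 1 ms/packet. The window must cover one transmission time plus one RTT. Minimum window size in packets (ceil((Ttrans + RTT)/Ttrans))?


Given: Ttrans = 1 ms, RTT = 100 ms (= 2 * Tprop, Tprop = 50 ms)
Time until first ACK returns = Ttrans + RTT = 1 + 100 = 101 ms
Need W * Ttrans >= Ttrans + RTT  ->  W >= (Ttrans + RTT) / Ttrans
(Ttrans + RTT) / Ttrans = 101 / 1 = 101
W_min = ceil(101) = 101

101


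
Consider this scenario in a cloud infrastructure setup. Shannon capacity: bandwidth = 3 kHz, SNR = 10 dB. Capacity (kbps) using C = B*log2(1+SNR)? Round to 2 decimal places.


Given: B = 3 kHz, SNR = 10 dB
SNR linear = 10^(10/10) = 10
1 + SNR = 11
log2(11) = 3.4594316186
C = 3 * 1000 * 3.4594316186 = 10378.2949 bps
C = 10.378295 kbps -> 10.38 kbps (2 dp)

10.38


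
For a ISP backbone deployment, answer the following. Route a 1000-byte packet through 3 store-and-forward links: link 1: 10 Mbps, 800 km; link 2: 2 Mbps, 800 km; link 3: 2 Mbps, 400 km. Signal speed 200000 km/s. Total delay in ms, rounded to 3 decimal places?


Packet = 1000 bytes = 8000 bits. Store-and-forward: sum (t_trans + t_prop) per link.
Link 1: t_trans = 8000/(10*10^6) s = 0.8000 ms; t_prop = 800/200000 s = 4.0000 ms; subtotal = 4.8000 ms
Link 2: t_trans = 8000/(2*10^6) s = 4.0000 ms; t_prop = 800/200000 s = 4.0000 ms; subtotal = 8.0000 ms
Link 3: t_trans = 8000/(2*10^6) s = 4.0000 ms; t_prop = 400/200000 s = 2.0000 ms; subtotal = 6.0000 ms
End-to-end = 4.8000 + 8.0000 + 6.0000 = 18.8000 ms -> 18.800 ms (3 dp)

18.800


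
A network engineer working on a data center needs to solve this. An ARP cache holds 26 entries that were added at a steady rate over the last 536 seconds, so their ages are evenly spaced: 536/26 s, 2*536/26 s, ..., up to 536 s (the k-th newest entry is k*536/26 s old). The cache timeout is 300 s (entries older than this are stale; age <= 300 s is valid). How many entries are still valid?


Ages are k * 536/26 s for k = 1..26 (spacing = 20.6154 s).
Entry k is valid iff k * 536/26 <= 300 iff k <= 26 * 300 / 536 = 14.5522
n_valid = floor(14.5522) = 14
(n_stale = 26 - 14 = 12)

14


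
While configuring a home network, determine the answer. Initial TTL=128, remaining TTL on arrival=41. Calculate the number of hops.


Given: initial TTL = 128, received TTL = 41
Hops = initial TTL - received TTL
Hops = 128 - 41 = 87

87


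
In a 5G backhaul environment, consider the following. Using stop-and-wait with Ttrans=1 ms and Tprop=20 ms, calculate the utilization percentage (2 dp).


Given: Ttrans = 1 ms, Tprop = 20 ms
RTT = 2 * Tprop = 2 * 20 = 40 ms
U = Ttrans / (Ttrans + RTT)
U = 1 / (1 + 40)
U = 1 / 41 = 0.02439
U% = 2.44%

2.44


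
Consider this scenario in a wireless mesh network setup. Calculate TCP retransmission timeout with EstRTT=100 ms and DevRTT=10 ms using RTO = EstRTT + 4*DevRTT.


Given: EstRTT = 100 ms, DevRTT = 10 ms
Timeout = EstRTT + 4 * DevRTT
4 * DevRTT = 4 * 10 = 40
Timeout = 100 + 40 = 140 ms

140


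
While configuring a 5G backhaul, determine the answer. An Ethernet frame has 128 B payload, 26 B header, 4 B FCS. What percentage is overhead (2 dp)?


Given: payload = 128 B, header = 26 B, trailer = 4 B
Overhead bytes = header + trailer = 26 + 4 = 30
Total frame = payload + overhead = 128 + 30 = 158
Overhead % = 30 / 158 * 100 = 18.9873% -> 18.99% (2 dp)

18.99


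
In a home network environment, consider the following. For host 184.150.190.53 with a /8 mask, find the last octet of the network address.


Given: IP = 184.150.190.53, prefix = /8
Subnet mask = 255.0.0.0
Last octet of IP: 53
Last octet of mask: 0
Network last octet = 53 AND 0 = 0

0


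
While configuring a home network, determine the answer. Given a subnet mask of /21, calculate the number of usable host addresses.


Given: subnet mask /21
Host bits = 32 - 21 = 11
Total addresses = 2^11 = 2048
Usable hosts = 2048 - 2 (network + broadcast) = 2046

2046


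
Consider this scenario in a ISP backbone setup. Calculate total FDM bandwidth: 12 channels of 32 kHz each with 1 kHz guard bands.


Given: 12 channels, 32 kHz each, guard = 1 kHz
Channel bandwidth = 12 * 32 = 384 kHz
Guard bands = 11 gaps * 1 kHz = 11 kHz
Total = 384 + 11 = 395 kHz

395


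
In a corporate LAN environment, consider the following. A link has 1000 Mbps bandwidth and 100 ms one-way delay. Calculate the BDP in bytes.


Given: bandwidth = 1000 Mbps, delay = 100 ms
BDP in bits = 1000 * 10^6 * 100 / 1000
BDP in bits = 100000000
BDP in bytes = 100000000 / 8 = 12500000

12500000


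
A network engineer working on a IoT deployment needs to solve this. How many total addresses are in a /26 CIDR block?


Given: CIDR prefix /26
Host bits = 32 - 26 = 6
Total addresses = 2^6 = 64

64


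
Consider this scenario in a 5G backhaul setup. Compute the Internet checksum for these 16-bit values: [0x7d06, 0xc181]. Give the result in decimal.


Given words: [0x7d06, 0xc181]
Step 1: Sum all words
Raw sum = 32006 + 49537 = 81543
Step 2: Fold carry: (16007 + 1) = 16008
One's complement = ~16008 & 0xFFFF = 49527

49527


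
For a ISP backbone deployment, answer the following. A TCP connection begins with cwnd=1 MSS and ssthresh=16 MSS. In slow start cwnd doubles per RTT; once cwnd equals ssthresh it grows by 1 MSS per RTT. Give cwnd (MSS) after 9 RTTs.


RTT 0: cwnd = 1 MSS (initial)
RTT 1: cwnd = 2 MSS (slow start, doubled)
RTT 2: cwnd = 4 MSS (slow start, doubled)
RTT 3: cwnd = 8 MSS (slow start, doubled)
RTT 4: cwnd = 16 MSS (slow start, doubled)
RTT 5: cwnd = 17 MSS (congestion avoidance, +1)
RTT 6: cwnd = 18 MSS (congestion avoidance, +1)
RTT 7: cwnd = 19 MSS (congestion avoidance, +1)
RTT 8: cwnd = 20 MSS (congestion avoidance, +1)
RTT 9: cwnd = 21 MSS (congestion avoidance, +1)

21
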